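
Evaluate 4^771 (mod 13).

12

Square-and-reduce mod 13: 4^1≡4, 4^2≡3, 4^4≡9, 4^8≡3, 4^16≡9, 4^32≡3, 4^64≡9, 4^128≡3, 4^256≡9, 4^512≡3.
Since 771 = 1 + 2 + 256 + 512 in binary, 4^771 ≡ 4·3·9·3 ≡ 12 (mod 13).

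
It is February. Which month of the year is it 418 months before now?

418 − 34·12 = 10, so 418 ≡ 10 (mod 12).
February − 10 months → April.

April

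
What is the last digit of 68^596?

Powers of 8 mod 10 repeat with period 4: 8, 4, 2, 6.
596 leaves remainder 0 on division by 4, so 68^596 ends in 6.

6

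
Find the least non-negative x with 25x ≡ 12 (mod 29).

The inverse of 25 mod 29 is 7 (since 25·7 = 175 ≡ 1).
So x ≡ 7·12 = 84 ≡ 26 (mod 29).

26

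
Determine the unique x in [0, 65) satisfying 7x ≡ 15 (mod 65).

30

7⁻¹ ≡ 28 (mod 65) because 7·28 = 196 = 3·65 + 1.
So x ≡ 28·15 = 420 ≡ 30 (mod 65).
Check: 7·30 = 210 = 3·65 + 15.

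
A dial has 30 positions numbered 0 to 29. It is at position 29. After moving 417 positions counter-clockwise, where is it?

2

417 − 13·30 = 27, so 417 ≡ 27 (mod 30).
(29 − 27) mod 30 = 2.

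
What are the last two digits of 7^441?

07

By repeated squaring mod 100: 7^1≡7, 7^2≡49, 7^4≡1, 7^8≡1, 7^16≡1, 7^32≡1, 7^64≡1, 7^128≡1, 7^256≡1.
Since 441 = 1 + 8 + 16 + 32 + 128 + 256 in binary, 7^441 ≡ 7·1·1·1·1·1 ≡ 7 (mod 100).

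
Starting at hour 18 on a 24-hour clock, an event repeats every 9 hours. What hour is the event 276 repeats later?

276·9 = 2484.
2484 mod 24 = 12 (since 103·24 = 2472).
(18 + 12) mod 24 = 6.

6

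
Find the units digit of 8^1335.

2

Last digits of 8^n: 8, 4, 2, 6 (period 4).
1335 mod 4 = 3, so the last digit matches 8^3 = 2.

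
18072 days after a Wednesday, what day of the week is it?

18072 = 2581·7 + 5, so 18072 mod 7 = 5.
Wednesday + 5 days → Monday.

Monday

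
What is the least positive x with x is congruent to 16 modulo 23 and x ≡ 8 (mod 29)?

x ≡ 16 (mod 23) gives x ∈ {16, 39, 62, 85, 108, 131, 154, 177, …}.
The first of these with x mod 29 = 8 is 269.

269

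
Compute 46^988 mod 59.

Square-and-reduce mod 59: 46^1≡46, 46^2≡51, 46^4≡5, 46^8≡25, 46^16≡35, 46^32≡45, 46^64≡19, 46^128≡7, 46^256≡49, 46^512≡41.
988 = 4 + 8 + 16 + 64 + 128 + 256 + 512, so 46^988 ≡ 5·25·35·19·7·49·41 ≡ 51 (mod 59).

51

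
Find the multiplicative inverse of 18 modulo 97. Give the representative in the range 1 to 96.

27

97 = 5·18 + 7
18 = 2·7 + 4
7 = 1·4 + 3
4 = 1·3 + 1
3 = 3·1 + 0
Back-substituting gives 18·27 ≡ 1 (mod 97).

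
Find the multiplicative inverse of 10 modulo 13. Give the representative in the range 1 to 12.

4

13 = 1·10 + 3
10 = 3·3 + 1
3 = 3·1 + 0
Back-substituting gives 10·4 ≡ 1 (mod 13).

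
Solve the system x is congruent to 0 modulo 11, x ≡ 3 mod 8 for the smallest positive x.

Since 8·7 ≡ 1 (mod 11), take x = 3 + 8·((0−3)·7 mod 11) = 3 + 8·1 = 11.
Check: 11 mod 11 = 0, 11 mod 8 = 3.

11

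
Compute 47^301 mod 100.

Successive squares of 47 mod 100: 47^1≡47, 47^2≡9, 47^4≡81, 47^8≡61, 47^16≡21, 47^32≡41, 47^64≡81, 47^128≡61, 47^256≡21.
Since 301 = 1 + 4 + 8 + 32 + 256 in binary, 47^301 ≡ 47·81·61·41·21 ≡ 47 (mod 100).

47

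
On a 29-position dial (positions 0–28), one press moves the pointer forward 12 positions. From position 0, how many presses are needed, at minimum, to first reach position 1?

12·17 = 204 = 7·29 + 1, so 12⁻¹ ≡ 17 (mod 29).

17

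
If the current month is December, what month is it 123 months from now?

March

123 − 10·12 = 3, so 123 ≡ 3 (mod 12).
December + 3 months → March.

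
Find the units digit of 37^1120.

1

The units digit of 37^n cycles with period 4: 7, 9, 3, 1, …
1120 leaves remainder 0 on division by 4, so 37^1120 ends in 1.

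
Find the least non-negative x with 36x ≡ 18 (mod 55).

36⁻¹ ≡ 26 (mod 55) because 36·26 = 936 = 17·55 + 1.
Multiplying both sides by 26: x ≡ 26·18 = 468 ≡ 28 (mod 55).

28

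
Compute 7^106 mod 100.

Square-and-reduce mod 100: 7^1≡7, 7^2≡49, 7^4≡1, 7^8≡1, 7^16≡1, 7^32≡1, 7^64≡1.
106 = 2 + 8 + 32 + 64, so 7^106 ≡ 49·1·1·1 ≡ 49 (mod 100).

49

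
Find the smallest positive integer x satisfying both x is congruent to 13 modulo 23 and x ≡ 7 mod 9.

151

x ≡ 7 (mod 9) gives x ∈ {7, 16, 25, 34, 43, 52, 61, 70, …}.
The first of these with x mod 23 = 13 is 151.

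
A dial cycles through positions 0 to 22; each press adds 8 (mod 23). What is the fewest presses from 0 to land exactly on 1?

3

23 = 2·8 + 7
8 = 1·7 + 1
7 = 7·1 + 0
Back-substituting gives 8·3 ≡ 1 (mod 23).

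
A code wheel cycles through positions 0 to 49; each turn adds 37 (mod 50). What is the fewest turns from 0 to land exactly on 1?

50 = 1·37 + 13
37 = 2·13 + 11
13 = 1·11 + 2
11 = 5·2 + 1
2 = 2·1 + 0
Back-substituting gives 37·23 ≡ 1 (mod 50).

23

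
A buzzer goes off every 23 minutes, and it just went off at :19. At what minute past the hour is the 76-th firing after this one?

27

76·23 = 1748.
1748 mod 60 = 8 (since 29·60 = 1740).
(19 + 8) mod 60 = 27.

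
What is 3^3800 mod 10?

The units digit of 3^n cycles with period 4: 3, 9, 7, 1, …
3800 mod 4 = 0, so the last digit matches 3^4 = 1.

1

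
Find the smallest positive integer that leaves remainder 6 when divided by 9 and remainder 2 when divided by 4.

6

x ≡ 2 (mod 4) gives x ∈ {2, 6}.
The first of these with x mod 9 = 6 is 6.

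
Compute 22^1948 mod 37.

By repeated squaring mod 37: 22^1≡22, 22^2≡3, 22^4≡9, 22^8≡7, 22^16≡12, 22^32≡33, 22^64≡16, 22^128≡34, 22^256≡9, 22^512≡7, 22^1024≡12.
Since 1948 = 4 + 8 + 16 + 128 + 256 + 512 + 1024 in binary, 22^1948 ≡ 9·7·12·34·9·7·12 ≡ 9 (mod 37).

9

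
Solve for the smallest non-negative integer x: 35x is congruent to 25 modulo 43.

13

35⁻¹ ≡ 16 (mod 43) because 35·16 = 560 = 13·43 + 1.
Multiplying both sides by 16: x ≡ 16·25 = 400 ≡ 13 (mod 43).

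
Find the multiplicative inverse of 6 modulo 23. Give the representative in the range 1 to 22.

6·4 = 24 = 1·23 + 1, so 6⁻¹ ≡ 4 (mod 23).

4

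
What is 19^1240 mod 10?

Powers of 9 mod 10 repeat with period 2: 9, 1.
1240 mod 2 = 0, so the last digit matches 9^2 = 1.

1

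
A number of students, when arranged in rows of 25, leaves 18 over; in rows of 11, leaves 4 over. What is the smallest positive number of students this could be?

Since 11·16 ≡ 1 (mod 25), take x = 4 + 11·((18−4)·16 mod 25) = 4 + 11·24 = 268.
Check: 268 mod 25 = 18, 268 mod 11 = 4.

268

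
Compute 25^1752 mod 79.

By repeated squaring mod 79: 25^1≡25, 25^2≡72, 25^4≡49, 25^8≡31, 25^16≡13, 25^32≡11, 25^64≡42, 25^128≡26, 25^256≡44, 25^512≡40, 25^1024≡20.
1752 = 8 + 16 + 64 + 128 + 512 + 1024, so 25^1752 ≡ 31·13·42·26·40·20 ≡ 65 (mod 79).

65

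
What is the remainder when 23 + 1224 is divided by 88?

15

1224 = 13·88 + 80, so 1224 mod 88 = 80.
(23 + 80) mod 88 = 15.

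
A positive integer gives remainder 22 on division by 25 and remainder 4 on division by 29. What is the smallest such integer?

497

Since 29·19 ≡ 1 (mod 25), take x = 4 + 29·((22−4)·19 mod 25) = 4 + 29·17 = 497.
Check: 497 mod 25 = 22, 497 mod 29 = 4.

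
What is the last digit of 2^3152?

6

Powers of 2 mod 10 repeat with period 4: 2, 4, 8, 6.
3152 leaves remainder 0 on division by 4, so 2^3152 ends in 6.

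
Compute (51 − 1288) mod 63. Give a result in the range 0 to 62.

1288 = 20·63 + 28, so 1288 mod 63 = 28.
(51 − 28) mod 63 = 23.

23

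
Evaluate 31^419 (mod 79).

45

Successive squares of 31 mod 79: 31^1≡31, 31^2≡13, 31^4≡11, 31^8≡42, 31^16≡26, 31^32≡44, 31^64≡40, 31^128≡20, 31^256≡5.
Since 419 = 1 + 2 + 32 + 128 + 256 in binary, 31^419 ≡ 31·13·44·20·5 ≡ 45 (mod 79).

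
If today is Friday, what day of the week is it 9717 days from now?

Dividing 9717 by 7 gives quotient 1388 and remainder 1.
Friday + 1 day → Saturday.

Saturday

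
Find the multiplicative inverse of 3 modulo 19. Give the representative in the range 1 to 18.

13

3·13 = 39 = 2·19 + 1, so 3⁻¹ ≡ 13 (mod 19).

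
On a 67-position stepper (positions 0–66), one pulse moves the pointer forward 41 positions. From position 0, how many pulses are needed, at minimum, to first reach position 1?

18

67 = 1·41 + 26
41 = 1·26 + 15
26 = 1·15 + 11
15 = 1·11 + 4
11 = 2·4 + 3
4 = 1·3 + 1
3 = 3·1 + 0
Back-substituting gives 41·18 ≡ 1 (mod 67).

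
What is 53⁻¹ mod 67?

43

67 = 1·53 + 14
53 = 3·14 + 11
14 = 1·11 + 3
11 = 3·3 + 2
3 = 1·2 + 1
2 = 2·1 + 0
Back-substituting gives 53·43 ≡ 1 (mod 67).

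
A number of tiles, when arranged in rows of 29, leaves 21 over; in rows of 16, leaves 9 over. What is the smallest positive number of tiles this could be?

Since 16·20 ≡ 1 (mod 29), take x = 9 + 16·((21−9)·20 mod 29) = 9 + 16·8 = 137.
Check: 137 mod 29 = 21, 137 mod 16 = 9.

137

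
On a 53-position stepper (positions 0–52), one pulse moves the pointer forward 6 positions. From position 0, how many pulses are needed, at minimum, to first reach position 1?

9

53 = 8·6 + 5
6 = 1·5 + 1
5 = 5·1 + 0
Back-substituting gives 6·9 ≡ 1 (mod 53).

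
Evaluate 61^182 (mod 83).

By repeated squaring mod 83: 61^1≡61, 61^2≡69, 61^4≡30, 61^8≡70, 61^16≡3, 61^32≡9, 61^64≡81, 61^128≡4.
182 = 2 + 4 + 16 + 32 + 128, so 61^182 ≡ 69·30·3·9·4 ≡ 41 (mod 83).

41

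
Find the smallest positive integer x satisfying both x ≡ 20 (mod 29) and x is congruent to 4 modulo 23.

x ≡ 4 (mod 23) gives x ∈ {4, 27, 50, 73, 96, 119, 142, 165}.
The first of these with x mod 29 = 20 is 165.

165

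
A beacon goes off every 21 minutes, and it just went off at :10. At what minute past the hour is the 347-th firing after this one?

37

347·21 = 7287.
7287 = 121·60 + 27, so 7287 mod 60 = 27.
(10 + 27) mod 60 = 37.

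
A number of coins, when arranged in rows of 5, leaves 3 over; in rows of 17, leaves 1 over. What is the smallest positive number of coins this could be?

x ≡ 3 (mod 5) gives x ∈ {3, 8, 13, 18}.
The first of these with x mod 17 = 1 is 18.

18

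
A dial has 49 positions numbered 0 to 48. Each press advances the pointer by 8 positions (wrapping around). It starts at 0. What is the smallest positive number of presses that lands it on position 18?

39

8⁻¹ ≡ 43 (mod 49) because 8·43 = 344 = 7·49 + 1.
Multiplying both sides by 43: x ≡ 43·18 = 774 ≡ 39 (mod 49).
Check: 8·39 = 312 = 6·49 + 18.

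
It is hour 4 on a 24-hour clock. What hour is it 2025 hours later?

Dividing 2025 by 24 gives quotient 84 and remainder 9.
(4 + 9) mod 24 = 13.

13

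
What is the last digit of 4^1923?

4

The units digit of 4^n cycles with period 2: 4, 6, …
1923 mod 2 = 1, so the last digit matches 4^1 = 4.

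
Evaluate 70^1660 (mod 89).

Square-and-reduce mod 89: 70^1≡70, 70^2≡5, 70^4≡25, 70^8≡2, 70^16≡4, 70^32≡16, 70^64≡78, 70^128≡32, 70^256≡45, 70^512≡67, 70^1024≡39.
Since 1660 = 4 + 8 + 16 + 32 + 64 + 512 + 1024 in binary, 70^1660 ≡ 25·2·4·16·78·67·39 ≡ 73 (mod 89).

73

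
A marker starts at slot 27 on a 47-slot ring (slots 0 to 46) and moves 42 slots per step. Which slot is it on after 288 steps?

288·42 = 12096.
12096 − 257·47 = 17, so 12096 ≡ 17 (mod 47).
(27 + 17) mod 47 = 44.

44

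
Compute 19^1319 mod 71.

Successive squares of 19 mod 71: 19^1≡19, 19^2≡6, 19^4≡36, 19^8≡18, 19^16≡40, 19^32≡38, 19^64≡24, 19^128≡8, 19^256≡64, 19^512≡49, 19^1024≡58.
Since 1319 = 1 + 2 + 4 + 32 + 256 + 1024 in binary, 19^1319 ≡ 19·6·36·38·64·58 ≡ 10 (mod 71).

10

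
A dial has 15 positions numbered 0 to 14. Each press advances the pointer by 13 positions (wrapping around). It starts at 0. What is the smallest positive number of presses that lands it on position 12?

13⁻¹ ≡ 7 (mod 15) because 13·7 = 91 = 6·15 + 1.
Multiplying both sides by 7: x ≡ 7·12 = 84 ≡ 9 (mod 15).

9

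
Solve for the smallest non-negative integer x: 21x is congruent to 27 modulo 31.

19

21⁻¹ ≡ 3 (mod 31) because 21·3 = 63 = 2·31 + 1.
Multiplying both sides by 3: x ≡ 3·27 = 81 ≡ 19 (mod 31).
Check: 21·19 = 399 = 12·31 + 27.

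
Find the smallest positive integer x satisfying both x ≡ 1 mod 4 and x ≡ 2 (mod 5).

17

x ≡ 1 (mod 4) gives x ∈ {1, 5, 9, 13, 17}.
The first of these with x mod 5 = 2 is 17.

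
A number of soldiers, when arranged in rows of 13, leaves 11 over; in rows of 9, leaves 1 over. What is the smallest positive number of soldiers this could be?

37

x ≡ 1 (mod 9) gives x ∈ {1, 10, 19, 28, 37}.
The first of these with x mod 13 = 11 is 37.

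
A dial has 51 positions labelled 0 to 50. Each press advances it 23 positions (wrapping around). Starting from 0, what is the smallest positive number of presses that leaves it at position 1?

20

51 = 2·23 + 5
23 = 4·5 + 3
5 = 1·3 + 2
3 = 1·2 + 1
2 = 2·1 + 0
Back-substituting gives 23·20 ≡ 1 (mod 51).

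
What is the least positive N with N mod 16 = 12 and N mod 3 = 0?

12

x ≡ 0 (mod 3) gives x ∈ {0, 3, 6, 9, 12}.
The first of these with x mod 16 = 12 is 12.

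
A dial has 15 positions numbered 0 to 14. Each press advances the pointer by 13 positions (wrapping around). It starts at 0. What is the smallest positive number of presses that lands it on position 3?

6

13⁻¹ ≡ 7 (mod 15) because 13·7 = 91 = 6·15 + 1.
So x ≡ 7·3 = 21 ≡ 6 (mod 15).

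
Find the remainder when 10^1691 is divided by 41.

10

Square-and-reduce mod 41: 10^1≡10, 10^2≡18, 10^4≡37, 10^8≡16, 10^16≡10, 10^32≡18, 10^64≡37, 10^128≡16, 10^256≡10, 10^512≡18, 10^1024≡37.
Since 1691 = 1 + 2 + 8 + 16 + 128 + 512 + 1024 in binary, 10^1691 ≡ 10·18·16·10·16·18·37 ≡ 10 (mod 41).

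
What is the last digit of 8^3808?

6

The units digit of 8^n cycles with period 4: 8, 4, 2, 6, …
3808 mod 4 = 0, so the last digit matches 8^4 = 6.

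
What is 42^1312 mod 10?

Powers of 2 mod 10 repeat with period 4: 2, 4, 8, 6.
1312 leaves remainder 0 on division by 4, so 42^1312 ends in 6.

6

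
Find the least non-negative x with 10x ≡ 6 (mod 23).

19

10⁻¹ ≡ 7 (mod 23) because 10·7 = 70 = 3·23 + 1.
Multiplying both sides by 7: x ≡ 7·6 = 42 ≡ 19 (mod 23).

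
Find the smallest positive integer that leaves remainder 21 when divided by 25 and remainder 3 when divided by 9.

x ≡ 3 (mod 9) gives x ∈ {3, 12, 21}.
The first of these with x mod 25 = 21 is 21.

21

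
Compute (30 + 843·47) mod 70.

843·47 = 39621.
39621 = 566·70 + 1, so 39621 mod 70 = 1.
(30 + 1) mod 70 = 31.

31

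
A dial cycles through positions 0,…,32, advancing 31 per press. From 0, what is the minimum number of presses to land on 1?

The inverse of 31 mod 33 is 16 (since 31·16 = 496 ≡ 1).
Multiplying both sides by 16: x ≡ 16·1 = 16 ≡ 16 (mod 33).

16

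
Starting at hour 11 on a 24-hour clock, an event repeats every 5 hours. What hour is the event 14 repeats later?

9

14·5 = 70.
70 = 2·24 + 22, so 70 mod 24 = 22.
(11 + 22) mod 24 = 9.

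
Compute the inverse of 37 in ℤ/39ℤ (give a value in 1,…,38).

37·19 = 703 = 18·39 + 1, so 37⁻¹ ≡ 19 (mod 39).

19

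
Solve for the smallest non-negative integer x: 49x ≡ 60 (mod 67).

19

49⁻¹ ≡ 26 (mod 67) because 49·26 = 1274 = 19·67 + 1.
So x ≡ 26·60 = 1560 ≡ 19 (mod 67).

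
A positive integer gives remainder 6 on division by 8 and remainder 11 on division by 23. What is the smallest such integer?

126

x ≡ 6 (mod 8) gives x ∈ {6, 14, 22, 30, 38, 46, 54, 62, …}.
The first of these with x mod 23 = 11 is 126.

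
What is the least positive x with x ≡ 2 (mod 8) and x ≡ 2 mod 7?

x ≡ 2 (mod 7) gives x ∈ {2}.
The first of these with x mod 8 = 2 is 2.

2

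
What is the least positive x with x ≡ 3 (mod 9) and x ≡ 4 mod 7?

39

x ≡ 4 (mod 7) gives x ∈ {4, 11, 18, 25, 32, 39}.
The first of these with x mod 9 = 3 is 39.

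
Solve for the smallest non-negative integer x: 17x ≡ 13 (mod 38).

3

The inverse of 17 mod 38 is 9 (since 17·9 = 153 ≡ 1).
Multiplying both sides by 9: x ≡ 9·13 = 117 ≡ 3 (mod 38).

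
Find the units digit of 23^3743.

Powers of 3 mod 10 repeat with period 4: 3, 9, 7, 1.
3743 mod 4 = 3, so the last digit matches 3^3 = 7.

7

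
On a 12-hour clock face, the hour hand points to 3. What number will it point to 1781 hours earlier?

10

1781 = 148·12 + 5, so 1781 mod 12 = 5.
3 − 5 → 10 on a 12-hour dial.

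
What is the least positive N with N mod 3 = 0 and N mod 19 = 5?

Since 19·1 ≡ 1 (mod 3), take x = 5 + 19·((0−5)·1 mod 3) = 5 + 19·1 = 24.
Check: 24 mod 3 = 0, 24 mod 19 = 5.

24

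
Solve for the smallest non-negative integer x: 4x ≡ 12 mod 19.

3

The inverse of 4 mod 19 is 5 (since 4·5 = 20 ≡ 1).
Multiplying both sides by 5: x ≡ 5·12 = 60 ≡ 3 (mod 19).
Check: 4·3 = 12 = 0·19 + 12.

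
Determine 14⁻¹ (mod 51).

11

51 = 3·14 + 9
14 = 1·9 + 5
9 = 1·5 + 4
5 = 1·4 + 1
4 = 4·1 + 0
Back-substituting gives 14·11 ≡ 1 (mod 51).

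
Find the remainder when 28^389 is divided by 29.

28

By repeated squaring mod 29: 28^1≡28, 28^2≡1, 28^4≡1, 28^8≡1, 28^16≡1, 28^32≡1, 28^64≡1, 28^128≡1, 28^256≡1.
Since 389 = 1 + 4 + 128 + 256 in binary, 28^389 ≡ 28·1·1·1 ≡ 28 (mod 29).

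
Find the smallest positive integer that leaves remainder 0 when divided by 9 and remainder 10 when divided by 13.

Since 13·7 ≡ 1 (mod 9), take x = 10 + 13·((0−10)·7 mod 9) = 10 + 13·2 = 36.
Check: 36 mod 9 = 0, 36 mod 13 = 10.

36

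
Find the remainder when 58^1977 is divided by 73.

Square-and-reduce mod 73: 58^1≡58, 58^2≡6, 58^4≡36, 58^8≡55, 58^16≡32, 58^32≡2, 58^64≡4, 58^128≡16, 58^256≡37, 58^512≡55, 58^1024≡32.
Since 1977 = 1 + 8 + 16 + 32 + 128 + 256 + 512 + 1024 in binary, 58^1977 ≡ 58·55·32·2·16·37·55·32 ≡ 43 (mod 73).

43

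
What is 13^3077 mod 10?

3

The units digit of 13^n cycles with period 4: 3, 9, 7, 1, …
3077 leaves remainder 1 on division by 4, so 13^3077 ends in 3.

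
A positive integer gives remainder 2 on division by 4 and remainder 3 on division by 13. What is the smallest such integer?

42

Since 13·1 ≡ 1 (mod 4), take x = 3 + 13·((2−3)·1 mod 4) = 3 + 13·3 = 42.
Check: 42 mod 4 = 2, 42 mod 13 = 3.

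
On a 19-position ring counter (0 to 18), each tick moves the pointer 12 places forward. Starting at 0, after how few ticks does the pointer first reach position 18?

The inverse of 12 mod 19 is 8 (since 12·8 = 96 ≡ 1).
Multiplying both sides by 8: x ≡ 8·18 = 144 ≡ 11 (mod 19).

11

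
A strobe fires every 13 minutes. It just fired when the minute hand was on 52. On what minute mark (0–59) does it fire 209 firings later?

209·13 = 2717.
2717 − 45·60 = 17, so 2717 ≡ 17 (mod 60).
(52 + 17) mod 60 = 9.

9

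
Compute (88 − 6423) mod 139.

59

6423 − 46·139 = 29, so 6423 ≡ 29 (mod 139).
(88 − 29) mod 139 = 59.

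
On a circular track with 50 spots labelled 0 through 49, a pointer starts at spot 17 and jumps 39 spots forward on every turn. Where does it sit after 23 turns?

14

23·39 = 897.
897 = 17·50 + 47, so 897 mod 50 = 47.
(17 + 47) mod 50 = 14.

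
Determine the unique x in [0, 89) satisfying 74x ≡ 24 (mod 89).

34

74⁻¹ ≡ 83 (mod 89) because 74·83 = 6142 = 69·89 + 1.
So x ≡ 83·24 = 1992 ≡ 34 (mod 89).
Check: 74·34 = 2516 = 28·89 + 24.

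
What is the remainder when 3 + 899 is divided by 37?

14

899 = 24·37 + 11, so 899 mod 37 = 11.
(3 + 11) mod 37 = 14.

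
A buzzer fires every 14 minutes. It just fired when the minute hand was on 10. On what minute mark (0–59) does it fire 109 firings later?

109·14 = 1526.
1526 mod 60 = 26 (since 25·60 = 1500).
(10 + 26) mod 60 = 36.

36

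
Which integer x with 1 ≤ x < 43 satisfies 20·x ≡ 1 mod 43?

43 = 2·20 + 3
20 = 6·3 + 2
3 = 1·2 + 1
2 = 2·1 + 0
Back-substituting gives 20·28 ≡ 1 (mod 43).

28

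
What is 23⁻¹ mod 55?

23·12 = 276 = 5·55 + 1, so 23⁻¹ ≡ 12 (mod 55).

12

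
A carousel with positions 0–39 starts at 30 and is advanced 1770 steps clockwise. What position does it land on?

0

1770 − 44·40 = 10, so 1770 ≡ 10 (mod 40).
(30 + 10) mod 40 = 0.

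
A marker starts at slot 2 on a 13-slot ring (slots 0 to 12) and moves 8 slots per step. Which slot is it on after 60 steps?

1

60·8 = 480.
480 = 36·13 + 12, so 480 mod 13 = 12.
(2 + 12) mod 13 = 1.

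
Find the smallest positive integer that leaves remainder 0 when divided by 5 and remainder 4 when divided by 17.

55

x ≡ 0 (mod 5) gives x ∈ {0, 5, 10, 15, 20, 25, 30, 35, …}.
The first of these with x mod 17 = 4 is 55.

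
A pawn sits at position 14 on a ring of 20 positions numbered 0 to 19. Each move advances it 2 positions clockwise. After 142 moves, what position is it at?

142·2 = 284.
284 = 14·20 + 4, so 284 mod 20 = 4.
(14 + 4) mod 20 = 18.

18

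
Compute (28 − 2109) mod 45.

34

Dividing 2109 by 45 gives quotient 46 and remainder 39.
(28 − 39) mod 45 = 34.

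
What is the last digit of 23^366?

9

Powers of 3 mod 10 repeat with period 4: 3, 9, 7, 1.
366 mod 4 = 2, so the last digit matches 3^2 = 9.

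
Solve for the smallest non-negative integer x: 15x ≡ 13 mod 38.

15⁻¹ ≡ 33 (mod 38) because 15·33 = 495 = 13·38 + 1.
Multiplying both sides by 33: x ≡ 33·13 = 429 ≡ 11 (mod 38).

11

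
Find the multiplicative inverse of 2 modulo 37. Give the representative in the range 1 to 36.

19

2·19 = 38 = 1·37 + 1, so 2⁻¹ ≡ 19 (mod 37).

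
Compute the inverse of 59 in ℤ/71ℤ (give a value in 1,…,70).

71 = 1·59 + 12
59 = 4·12 + 11
12 = 1·11 + 1
11 = 11·1 + 0
Back-substituting gives 59·65 ≡ 1 (mod 71).

65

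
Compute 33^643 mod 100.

Successive squares of 33 mod 100: 33^1≡33, 33^2≡89, 33^4≡21, 33^8≡41, 33^16≡81, 33^32≡61, 33^64≡21, 33^128≡41, 33^256≡81, 33^512≡61.
643 = 1 + 2 + 128 + 512, so 33^643 ≡ 33·89·41·61 ≡ 37 (mod 100).

37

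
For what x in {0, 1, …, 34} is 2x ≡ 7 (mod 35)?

2⁻¹ ≡ 18 (mod 35) because 2·18 = 36 = 1·35 + 1.
Multiplying both sides by 18: x ≡ 18·7 = 126 ≡ 21 (mod 35).

21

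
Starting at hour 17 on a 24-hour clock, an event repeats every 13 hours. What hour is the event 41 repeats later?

41·13 = 533.
533 − 22·24 = 5, so 533 ≡ 5 (mod 24).
(17 + 5) mod 24 = 22.

22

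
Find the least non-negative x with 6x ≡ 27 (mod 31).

The inverse of 6 mod 31 is 26 (since 6·26 = 156 ≡ 1).
Multiplying both sides by 26: x ≡ 26·27 = 702 ≡ 20 (mod 31).

20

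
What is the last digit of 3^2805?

3

Powers of 3 mod 10 repeat with period 4: 3, 9, 7, 1.
2805 mod 4 = 1, so the last digit matches 3^1 = 3.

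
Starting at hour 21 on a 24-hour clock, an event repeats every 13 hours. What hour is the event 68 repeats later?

68·13 = 884.
884 − 36·24 = 20, so 884 ≡ 20 (mod 24).
(21 + 20) mod 24 = 17.

17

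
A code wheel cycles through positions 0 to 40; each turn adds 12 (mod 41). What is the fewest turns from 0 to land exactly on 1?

12·24 = 288 = 7·41 + 1, so 12⁻¹ ≡ 24 (mod 41).

24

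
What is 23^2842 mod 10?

9

Last digits of 3^n: 3, 9, 7, 1 (period 4).
2842 mod 4 = 2, so the last digit matches 3^2 = 9.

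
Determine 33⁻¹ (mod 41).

33·5 = 165 = 4·41 + 1, so 33⁻¹ ≡ 5 (mod 41).

5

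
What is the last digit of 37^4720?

1

Last digits of 7^n: 7, 9, 3, 1 (period 4).
4720 mod 4 = 0, so the last digit matches 7^4 = 1.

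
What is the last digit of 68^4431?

The units digit of 68^n cycles with period 4: 8, 4, 2, 6, …
4431 leaves remainder 3 on division by 4, so 68^4431 ends in 2.

2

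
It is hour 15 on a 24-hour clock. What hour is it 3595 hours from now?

10

3595 mod 24 = 19 (since 149·24 = 3576).
(15 + 19) mod 24 = 10.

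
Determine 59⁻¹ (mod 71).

65

71 = 1·59 + 12
59 = 4·12 + 11
12 = 1·11 + 1
11 = 11·1 + 0
Back-substituting gives 59·65 ≡ 1 (mod 71).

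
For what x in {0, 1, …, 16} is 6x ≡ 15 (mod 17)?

The inverse of 6 mod 17 is 3 (since 6·3 = 18 ≡ 1).
So x ≡ 3·15 = 45 ≡ 11 (mod 17).

11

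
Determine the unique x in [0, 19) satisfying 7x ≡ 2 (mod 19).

The inverse of 7 mod 19 is 11 (since 7·11 = 77 ≡ 1).
So x ≡ 11·2 = 22 ≡ 3 (mod 19).

3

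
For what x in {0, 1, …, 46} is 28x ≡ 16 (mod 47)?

The inverse of 28 mod 47 is 42 (since 28·42 = 1176 ≡ 1).
Multiplying both sides by 42: x ≡ 42·16 = 672 ≡ 14 (mod 47).
Check: 28·14 = 392 = 8·47 + 16.

14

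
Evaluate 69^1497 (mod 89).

By repeated squaring mod 89: 69^1≡69, 69^2≡44, 69^4≡67, 69^8≡39, 69^16≡8, 69^32≡64, 69^64≡2, 69^128≡4, 69^256≡16, 69^512≡78, 69^1024≡32.
Since 1497 = 1 + 8 + 16 + 64 + 128 + 256 + 1024 in binary, 69^1497 ≡ 69·39·8·2·4·16·32 ≡ 69 (mod 89).

69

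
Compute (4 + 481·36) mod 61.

481·36 = 17316.
17316 − 283·61 = 53, so 17316 ≡ 53 (mod 61).
(4 + 53) mod 61 = 57.

57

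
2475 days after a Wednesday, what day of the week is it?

2475 mod 7 = 4 (since 353·7 = 2471).
Wednesday + 4 days → Sunday.

Sunday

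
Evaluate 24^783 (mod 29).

23

Successive squares of 24 mod 29: 24^1≡24, 24^2≡25, 24^4≡16, 24^8≡24, 24^16≡25, 24^32≡16, 24^64≡24, 24^128≡25, 24^256≡16, 24^512≡24.
Since 783 = 1 + 2 + 4 + 8 + 256 + 512 in binary, 24^783 ≡ 24·25·16·24·16·24 ≡ 23 (mod 29).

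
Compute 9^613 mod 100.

Square-and-reduce mod 100: 9^1≡9, 9^2≡81, 9^4≡61, 9^8≡21, 9^16≡41, 9^32≡81, 9^64≡61, 9^128≡21, 9^256≡41, 9^512≡81.
613 = 1 + 4 + 32 + 64 + 512, so 9^613 ≡ 9·61·81·61·81 ≡ 29 (mod 100).

29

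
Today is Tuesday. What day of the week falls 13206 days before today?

Dividing 13206 by 7 gives quotient 1886 and remainder 4.
Tuesday − 4 days → Friday.

Friday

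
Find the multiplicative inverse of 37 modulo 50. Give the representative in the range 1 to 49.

50 = 1·37 + 13
37 = 2·13 + 11
13 = 1·11 + 2
11 = 5·2 + 1
2 = 2·1 + 0
Back-substituting gives 37·23 ≡ 1 (mod 50).

23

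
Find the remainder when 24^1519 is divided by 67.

24

By repeated squaring mod 67: 24^1≡24, 24^2≡40, 24^4≡59, 24^8≡64, 24^16≡9, 24^32≡14, 24^64≡62, 24^128≡25, 24^256≡22, 24^512≡15, 24^1024≡24.
1519 = 1 + 2 + 4 + 8 + 32 + 64 + 128 + 256 + 1024, so 24^1519 ≡ 24·40·59·64·14·62·25·22·24 ≡ 24 (mod 67).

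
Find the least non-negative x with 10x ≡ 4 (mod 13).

The inverse of 10 mod 13 is 4 (since 10·4 = 40 ≡ 1).
Multiplying both sides by 4: x ≡ 4·4 = 16 ≡ 3 (mod 13).

3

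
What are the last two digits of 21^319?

Successive squares of 21 mod 100: 21^1≡21, 21^2≡41, 21^4≡81, 21^8≡61, 21^16≡21, 21^32≡41, 21^64≡81, 21^128≡61, 21^256≡21.
319 = 1 + 2 + 4 + 8 + 16 + 32 + 256, so 21^319 ≡ 21·41·81·61·21·41·21 ≡ 81 (mod 100).

81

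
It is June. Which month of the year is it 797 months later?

November

797 − 66·12 = 5, so 797 ≡ 5 (mod 12).
June + 5 months → November.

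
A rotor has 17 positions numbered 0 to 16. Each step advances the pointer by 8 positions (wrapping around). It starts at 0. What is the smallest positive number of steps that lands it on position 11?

12

The inverse of 8 mod 17 is 15 (since 8·15 = 120 ≡ 1).
Multiplying both sides by 15: x ≡ 15·11 = 165 ≡ 12 (mod 17).
Check: 8·12 = 96 = 5·17 + 11.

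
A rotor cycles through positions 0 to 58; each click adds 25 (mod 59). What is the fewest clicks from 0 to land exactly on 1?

25·26 = 650 = 11·59 + 1, so 25⁻¹ ≡ 26 (mod 59).

26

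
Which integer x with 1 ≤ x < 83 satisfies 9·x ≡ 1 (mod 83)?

9·37 = 333 = 4·83 + 1, so 9⁻¹ ≡ 37 (mod 83).

37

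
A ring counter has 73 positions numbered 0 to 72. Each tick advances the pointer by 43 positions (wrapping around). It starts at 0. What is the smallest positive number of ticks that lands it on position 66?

27

43⁻¹ ≡ 17 (mod 73) because 43·17 = 731 = 10·73 + 1.
Multiplying both sides by 17: x ≡ 17·66 = 1122 ≡ 27 (mod 73).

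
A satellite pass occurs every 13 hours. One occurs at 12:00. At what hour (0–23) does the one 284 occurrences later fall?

8

284·13 = 3692.
3692 = 153·24 + 20, so 3692 mod 24 = 20.
(12 + 20) mod 24 = 8.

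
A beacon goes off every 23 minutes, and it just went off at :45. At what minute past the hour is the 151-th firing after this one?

38

151·23 = 3473.
3473 mod 60 = 53 (since 57·60 = 3420).
(45 + 53) mod 60 = 38.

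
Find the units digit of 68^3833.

8

Powers of 8 mod 10 repeat with period 4: 8, 4, 2, 6.
3833 leaves remainder 1 on division by 4, so 68^3833 ends in 8.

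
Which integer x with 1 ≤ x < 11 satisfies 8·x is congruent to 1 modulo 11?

11 = 1·8 + 3
8 = 2·3 + 2
3 = 1·2 + 1
2 = 2·1 + 0
Back-substituting gives 8·7 ≡ 1 (mod 11).

7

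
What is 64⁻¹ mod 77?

64·71 = 4544 = 59·77 + 1, so 64⁻¹ ≡ 71 (mod 77).

71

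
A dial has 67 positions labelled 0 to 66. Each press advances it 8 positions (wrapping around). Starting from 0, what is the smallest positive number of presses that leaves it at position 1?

8·42 = 336 = 5·67 + 1, so 8⁻¹ ≡ 42 (mod 67).

42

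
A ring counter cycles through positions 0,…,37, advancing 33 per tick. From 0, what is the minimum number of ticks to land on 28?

33⁻¹ ≡ 15 (mod 38) because 33·15 = 495 = 13·38 + 1.
So x ≡ 15·28 = 420 ≡ 2 (mod 38).

2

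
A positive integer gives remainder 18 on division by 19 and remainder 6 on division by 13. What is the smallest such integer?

227

x ≡ 6 (mod 13) gives x ∈ {6, 19, 32, 45, 58, 71, 84, 97, …}.
The first of these with x mod 19 = 18 is 227.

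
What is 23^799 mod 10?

7

Last digits of 3^n: 3, 9, 7, 1 (period 4).
799 leaves remainder 3 on division by 4, so 23^799 ends in 7.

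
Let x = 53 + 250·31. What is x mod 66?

15

250·31 = 7750.
7750 mod 66 = 28 (since 117·66 = 7722).
(53 + 28) mod 66 = 15.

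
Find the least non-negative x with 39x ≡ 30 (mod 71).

39

The inverse of 39 mod 71 is 51 (since 39·51 = 1989 ≡ 1).
So x ≡ 51·30 = 1530 ≡ 39 (mod 71).
Check: 39·39 = 1521 = 21·71 + 30.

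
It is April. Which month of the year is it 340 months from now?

Dividing 340 by 12 gives quotient 28 and remainder 4.
April + 4 months → August.

August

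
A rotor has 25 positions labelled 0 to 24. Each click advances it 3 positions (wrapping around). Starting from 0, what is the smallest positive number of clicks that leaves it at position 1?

17

3·17 = 51 = 2·25 + 1, so 3⁻¹ ≡ 17 (mod 25).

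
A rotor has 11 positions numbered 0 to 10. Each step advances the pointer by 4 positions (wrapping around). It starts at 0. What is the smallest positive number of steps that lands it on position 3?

4⁻¹ ≡ 3 (mod 11) because 4·3 = 12 = 1·11 + 1.
So x ≡ 3·3 = 9 ≡ 9 (mod 11).
Check: 4·9 = 36 = 3·11 + 3.

9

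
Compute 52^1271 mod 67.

Square-and-reduce mod 67: 52^1≡52, 52^2≡24, 52^4≡40, 52^8≡59, 52^16≡64, 52^32≡9, 52^64≡14, 52^128≡62, 52^256≡25, 52^512≡22, 52^1024≡15.
1271 = 1 + 2 + 4 + 16 + 32 + 64 + 128 + 1024, so 52^1271 ≡ 52·24·40·64·9·14·62·15 ≡ 45 (mod 67).

45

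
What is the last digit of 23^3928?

1

Powers of 3 mod 10 repeat with period 4: 3, 9, 7, 1.
3928 leaves remainder 0 on division by 4, so 23^3928 ends in 1.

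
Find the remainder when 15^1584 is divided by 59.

53

By repeated squaring mod 59: 15^1≡15, 15^2≡48, 15^4≡3, 15^8≡9, 15^16≡22, 15^32≡12, 15^64≡26, 15^128≡27, 15^256≡21, 15^512≡28, 15^1024≡17.
1584 = 16 + 32 + 512 + 1024, so 15^1584 ≡ 22·12·28·17 ≡ 53 (mod 59).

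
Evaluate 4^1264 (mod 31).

8

By repeated squaring mod 31: 4^1≡4, 4^2≡16, 4^4≡8, 4^8≡2, 4^16≡4, 4^32≡16, 4^64≡8, 4^128≡2, 4^256≡4, 4^512≡16, 4^1024≡8.
1264 = 16 + 32 + 64 + 128 + 1024, so 4^1264 ≡ 4·16·8·2·8 ≡ 8 (mod 31).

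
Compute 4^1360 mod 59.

12

Successive squares of 4 mod 59: 4^1≡4, 4^2≡16, 4^4≡20, 4^8≡46, 4^16≡51, 4^32≡5, 4^64≡25, 4^128≡35, 4^256≡45, 4^512≡19, 4^1024≡7.
1360 = 16 + 64 + 256 + 1024, so 4^1360 ≡ 51·25·45·7 ≡ 12 (mod 59).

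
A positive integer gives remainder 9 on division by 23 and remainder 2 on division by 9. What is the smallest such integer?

101

x ≡ 2 (mod 9) gives x ∈ {2, 11, 20, 29, 38, 47, 56, 65, …}.
The first of these with x mod 23 = 9 is 101.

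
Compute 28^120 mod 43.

Square-and-reduce mod 43: 28^1≡28, 28^2≡10, 28^4≡14, 28^8≡24, 28^16≡17, 28^32≡31, 28^64≡15.
Since 120 = 8 + 16 + 32 + 64 in binary, 28^120 ≡ 24·17·31·15 ≡ 4 (mod 43).

4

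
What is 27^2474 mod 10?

The units digit of 27^n cycles with period 4: 7, 9, 3, 1, …
2474 leaves remainder 2 on division by 4, so 27^2474 ends in 9.

9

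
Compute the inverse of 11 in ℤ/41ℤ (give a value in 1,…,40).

15

11·15 = 165 = 4·41 + 1, so 11⁻¹ ≡ 15 (mod 41).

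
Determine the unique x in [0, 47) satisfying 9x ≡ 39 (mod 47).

20

9⁻¹ ≡ 21 (mod 47) because 9·21 = 189 = 4·47 + 1.
Multiplying both sides by 21: x ≡ 21·39 = 819 ≡ 20 (mod 47).
Check: 9·20 = 180 = 3·47 + 39.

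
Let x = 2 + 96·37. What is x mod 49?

26

96·37 = 3552.
Dividing 3552 by 49 gives quotient 72 and remainder 24.
(2 + 24) mod 49 = 26.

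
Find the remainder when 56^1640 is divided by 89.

64

Square-and-reduce mod 89: 56^1≡56, 56^2≡21, 56^4≡85, 56^8≡16, 56^16≡78, 56^32≡32, 56^64≡45, 56^128≡67, 56^256≡39, 56^512≡8, 56^1024≡64.
1640 = 8 + 32 + 64 + 512 + 1024, so 56^1640 ≡ 16·32·45·8·64 ≡ 64 (mod 89).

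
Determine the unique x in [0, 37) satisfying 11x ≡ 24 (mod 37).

19

11⁻¹ ≡ 27 (mod 37) because 11·27 = 297 = 8·37 + 1.
So x ≡ 27·24 = 648 ≡ 19 (mod 37).
Check: 11·19 = 209 = 5·37 + 24.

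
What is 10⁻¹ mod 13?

13 = 1·10 + 3
10 = 3·3 + 1
3 = 3·1 + 0
Back-substituting gives 10·4 ≡ 1 (mod 13).

4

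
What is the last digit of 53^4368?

1

Last digits of 3^n: 3, 9, 7, 1 (period 4).
4368 leaves remainder 0 on division by 4, so 53^4368 ends in 1.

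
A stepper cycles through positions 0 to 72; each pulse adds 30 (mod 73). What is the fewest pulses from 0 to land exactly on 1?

73 = 2·30 + 13
30 = 2·13 + 4
13 = 3·4 + 1
4 = 4·1 + 0
Back-substituting gives 30·56 ≡ 1 (mod 73).

56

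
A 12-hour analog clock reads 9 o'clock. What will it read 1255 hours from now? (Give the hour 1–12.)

1255 − 104·12 = 7, so 1255 ≡ 7 (mod 12).
9 + 7 → 4 on a 12-hour dial.

4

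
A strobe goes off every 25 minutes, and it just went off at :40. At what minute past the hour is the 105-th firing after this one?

105·25 = 2625.
2625 mod 60 = 45 (since 43·60 = 2580).
(40 + 45) mod 60 = 25.

25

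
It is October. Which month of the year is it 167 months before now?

167 − 13·12 = 11, so 167 ≡ 11 (mod 12).
October − 11 months → November.

November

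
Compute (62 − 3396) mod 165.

131

3396 = 20·165 + 96, so 3396 mod 165 = 96.
(62 − 96) mod 165 = 131.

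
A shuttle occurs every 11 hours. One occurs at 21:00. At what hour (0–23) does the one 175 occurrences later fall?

2

175·11 = 1925.
1925 − 80·24 = 5, so 1925 ≡ 5 (mod 24).
(21 + 5) mod 24 = 2.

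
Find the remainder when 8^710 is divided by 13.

By repeated squaring mod 13: 8^1≡8, 8^2≡12, 8^4≡1, 8^8≡1, 8^16≡1, 8^32≡1, 8^64≡1, 8^128≡1, 8^256≡1, 8^512≡1.
Since 710 = 2 + 4 + 64 + 128 + 512 in binary, 8^710 ≡ 12·1·1·1·1 ≡ 12 (mod 13).

12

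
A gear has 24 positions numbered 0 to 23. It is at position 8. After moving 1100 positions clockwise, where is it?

1100 − 45·24 = 20, so 1100 ≡ 20 (mod 24).
(8 + 20) mod 24 = 4.

4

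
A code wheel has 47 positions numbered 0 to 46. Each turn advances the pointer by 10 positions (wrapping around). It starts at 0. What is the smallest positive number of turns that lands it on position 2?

10⁻¹ ≡ 33 (mod 47) because 10·33 = 330 = 7·47 + 1.
So x ≡ 33·2 = 66 ≡ 19 (mod 47).
Check: 10·19 = 190 = 4·47 + 2.

19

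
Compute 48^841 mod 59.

1

By repeated squaring mod 59: 48^1≡48, 48^2≡3, 48^4≡9, 48^8≡22, 48^16≡12, 48^32≡26, 48^64≡27, 48^128≡21, 48^256≡28, 48^512≡17.
Since 841 = 1 + 8 + 64 + 256 + 512 in binary, 48^841 ≡ 48·22·27·28·17 ≡ 1 (mod 59).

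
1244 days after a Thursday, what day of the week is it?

Tuesday

1244 mod 7 = 5 (since 177·7 = 1239).
Thursday + 5 days → Tuesday.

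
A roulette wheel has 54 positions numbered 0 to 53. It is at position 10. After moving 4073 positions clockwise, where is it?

Dividing 4073 by 54 gives quotient 75 and remainder 23.
(10 + 23) mod 54 = 33.

33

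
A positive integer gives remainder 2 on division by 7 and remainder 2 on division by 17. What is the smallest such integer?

2

Since 17·5 ≡ 1 (mod 7), take x = 2 + 17·((2−2)·5 mod 7) = 2 + 17·0 = 2.
Check: 2 mod 7 = 2, 2 mod 17 = 2.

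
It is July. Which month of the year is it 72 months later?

July

72 mod 12 = 0 (since 6·12 = 72).
July + 0 months → July.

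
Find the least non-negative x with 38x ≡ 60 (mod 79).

The inverse of 38 mod 79 is 52 (since 38·52 = 1976 ≡ 1).
So x ≡ 52·60 = 3120 ≡ 39 (mod 79).
Check: 38·39 = 1482 = 18·79 + 60.

39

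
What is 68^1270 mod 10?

Last digits of 8^n: 8, 4, 2, 6 (period 4).
1270 leaves remainder 2 on division by 4, so 68^1270 ends in 4.

4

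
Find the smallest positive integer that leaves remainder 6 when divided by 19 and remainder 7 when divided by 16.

Since 16·6 ≡ 1 (mod 19), take x = 7 + 16·((6−7)·6 mod 19) = 7 + 16·13 = 215.
Check: 215 mod 19 = 6, 215 mod 16 = 7.

215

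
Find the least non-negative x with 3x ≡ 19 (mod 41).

20

The inverse of 3 mod 41 is 14 (since 3·14 = 42 ≡ 1).
Multiplying both sides by 14: x ≡ 14·19 = 266 ≡ 20 (mod 41).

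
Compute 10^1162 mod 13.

Successive squares of 10 mod 13: 10^1≡10, 10^2≡9, 10^4≡3, 10^8≡9, 10^16≡3, 10^32≡9, 10^64≡3, 10^128≡9, 10^256≡3, 10^512≡9, 10^1024≡3.
1162 = 2 + 8 + 128 + 1024, so 10^1162 ≡ 9·9·9·3 ≡ 3 (mod 13).

3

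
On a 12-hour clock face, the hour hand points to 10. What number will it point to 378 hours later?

378 = 31·12 + 6, so 378 mod 12 = 6.
10 + 6 → 4 on a 12-hour dial.

4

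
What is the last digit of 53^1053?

3

The units digit of 53^n cycles with period 4: 3, 9, 7, 1, …
1053 leaves remainder 1 on division by 4, so 53^1053 ends in 3.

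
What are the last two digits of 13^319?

77

By repeated squaring mod 100: 13^1≡13, 13^2≡69, 13^4≡61, 13^8≡21, 13^16≡41, 13^32≡81, 13^64≡61, 13^128≡21, 13^256≡41.
319 = 1 + 2 + 4 + 8 + 16 + 32 + 256, so 13^319 ≡ 13·69·61·21·41·81·41 ≡ 77 (mod 100).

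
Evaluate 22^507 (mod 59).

Square-and-reduce mod 59: 22^1≡22, 22^2≡12, 22^4≡26, 22^8≡27, 22^16≡21, 22^32≡28, 22^64≡17, 22^128≡53, 22^256≡36.
Since 507 = 1 + 2 + 8 + 16 + 32 + 64 + 128 + 256 in binary, 22^507 ≡ 22·12·27·21·28·17·53·36 ≡ 46 (mod 59).

46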